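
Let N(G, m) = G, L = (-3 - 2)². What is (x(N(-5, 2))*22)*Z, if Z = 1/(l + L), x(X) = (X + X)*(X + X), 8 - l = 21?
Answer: 550/3 ≈ 183.33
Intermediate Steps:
L = 25 (L = (-5)² = 25)
l = -13 (l = 8 - 1*21 = 8 - 21 = -13)
x(X) = 4*X² (x(X) = (2*X)*(2*X) = 4*X²)
Z = 1/12 (Z = 1/(-13 + 25) = 1/12 ≈ 0.083333)
(x(N(-5, 2))*22)*Z = ((4*(-5)²)*22)*(1/12) = ((4*25)*22)*(1/12) = (100*22)*(1/12) = 2200*(1/12) = 550/3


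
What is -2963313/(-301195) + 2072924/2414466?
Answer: 3889586415019/363612543435 ≈ 10.697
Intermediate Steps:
-2963313/(-301195) + 2072924/2414466 = -2963313*(-1/301195) + 2072924*(1/2414466) = 2963313/301195 + 1036462/1207233 = 3889586415019/363612543435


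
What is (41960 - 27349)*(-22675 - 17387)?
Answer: -585345882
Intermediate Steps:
(41960 - 27349)*(-22675 - 17387) = 14611*(-40062) = -585345882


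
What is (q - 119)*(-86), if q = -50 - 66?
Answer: 20210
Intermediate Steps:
q = -116
(q - 119)*(-86) = (-116 - 119)*(-86) = -235*(-86) = 20210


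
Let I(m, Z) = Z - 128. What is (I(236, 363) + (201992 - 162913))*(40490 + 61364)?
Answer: 4004288156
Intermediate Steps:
I(m, Z) = -128 + Z
(I(236, 363) + (201992 - 162913))*(40490 + 61364) = ((-128 + 363) + (201992 - 162913))*(40490 + 61364) = (235 + 39079)*101854 = 39314*101854 = 4004288156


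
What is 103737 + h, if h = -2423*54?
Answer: -27105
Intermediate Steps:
h = -130842
103737 + h = 103737 - 130842 = -27105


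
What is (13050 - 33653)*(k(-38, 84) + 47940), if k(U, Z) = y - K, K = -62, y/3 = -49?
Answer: -985956565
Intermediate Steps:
y = -147 (y = 3*(-49) = -147)
k(U, Z) = -85 (k(U, Z) = -147 - 1*(-62) = -147 + 62 = -85)
(13050 - 33653)*(k(-38, 84) + 47940) = (13050 - 33653)*(-85 + 47940) = -20603*47855 = -985956565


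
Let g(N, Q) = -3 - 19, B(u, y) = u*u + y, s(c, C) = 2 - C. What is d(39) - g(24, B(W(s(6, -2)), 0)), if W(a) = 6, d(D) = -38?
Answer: -16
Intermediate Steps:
B(u, y) = y + u² (B(u, y) = u² + y = y + u²)
g(N, Q) = -22
d(39) - g(24, B(W(s(6, -2)), 0)) = -38 - 1*(-22) = -38 + 22 = -16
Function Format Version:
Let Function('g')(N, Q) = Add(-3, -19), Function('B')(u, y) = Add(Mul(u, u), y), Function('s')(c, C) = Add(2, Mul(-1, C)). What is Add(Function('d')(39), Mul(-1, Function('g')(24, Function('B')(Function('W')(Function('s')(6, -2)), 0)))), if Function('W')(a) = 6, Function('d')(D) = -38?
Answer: -16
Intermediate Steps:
Function('B')(u, y) = Add(y, Pow(u, 2)) (Function('B')(u, y) = Add(Pow(u, 2), y) = Add(y, Pow(u, 2)))
Function('g')(N, Q) = -22
Add(Function('d')(39), Mul(-1, Function('g')(24, Function('B')(Function('W')(Function('s')(6, -2)), 0)))) = Add(-38, Mul(-1, -22)) = Add(-38, 22) = -16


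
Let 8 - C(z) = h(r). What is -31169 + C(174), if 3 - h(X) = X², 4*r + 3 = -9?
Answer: -31155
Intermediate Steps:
r = -3 (r = -¾ + (¼)*(-9) = -¾ - 9/4 = -3)
h(X) = 3 - X²
C(z) = 14 (C(z) = 8 - (3 - 1*(-3)²) = 8 - (3 - 1*9) = 8 - (3 - 9) = 8 - 1*(-6) = 8 + 6 = 14)
-31169 + C(174) = -31169 + 14 = -31155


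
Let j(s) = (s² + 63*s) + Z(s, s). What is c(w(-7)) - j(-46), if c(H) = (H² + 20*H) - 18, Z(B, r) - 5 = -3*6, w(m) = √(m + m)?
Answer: 763 + 20*I*√14 ≈ 763.0 + 74.833*I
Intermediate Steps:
w(m) = √2*√m (w(m) = √(2*m) = √2*√m)
Z(B, r) = -13 (Z(B, r) = 5 - 3*6 = 5 - 18 = -13)
c(H) = -18 + H² + 20*H
j(s) = -13 + s² + 63*s (j(s) = (s² + 63*s) - 13 = -13 + s² + 63*s)
c(w(-7)) - j(-46) = (-18 + (√2*√(-7))² + 20*(√2*√(-7))) - (-13 + (-46)² + 63*(-46)) = (-18 + (√2*(I*√7))² + 20*(√2*(I*√7))) - (-13 + 2116 - 2898) = (-18 + (I*√14)² + 20*(I*√14)) - 1*(-795) = (-18 - 14 + 20*I*√14) + 795 = (-32 + 20*I*√14) + 795 = 763 + 20*I*√14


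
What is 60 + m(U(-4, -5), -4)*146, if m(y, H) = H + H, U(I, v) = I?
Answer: -1108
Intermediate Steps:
m(y, H) = 2*H
60 + m(U(-4, -5), -4)*146 = 60 + (2*(-4))*146 = 60 - 8*146 = 60 - 1168 = -1108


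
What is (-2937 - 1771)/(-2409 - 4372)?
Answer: 4708/6781 ≈ 0.69429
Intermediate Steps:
(-2937 - 1771)/(-2409 - 4372) = -4708/(-6781) = -4708*(-1/6781) = 4708/6781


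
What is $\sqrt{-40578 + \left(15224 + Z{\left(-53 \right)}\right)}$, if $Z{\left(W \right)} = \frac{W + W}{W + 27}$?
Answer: $\frac{i \sqrt{4284137}}{13} \approx 159.22 i$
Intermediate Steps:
$Z{\left(W \right)} = \frac{2 W}{27 + W}$
$\sqrt{-40578 + \left(15224 + Z{\left(-53 \right)}\right)} = \sqrt{-40578 + \left(15224 + 2 \left(-53\right) \frac{1}{27 - 53}\right)} = \sqrt{-40578 + \left(15224 + 2 \left(-53\right) \frac{1}{-26}\right)} = \sqrt{-40578 + \left(15224 + 2 \left(-53\right) \left(- \frac{1}{26}\right)\right)} = \sqrt{-40578 + \left(15224 + \frac{53}{13}\right)} = \sqrt{-40578 + \frac{197965}{13}} = \sqrt{- \frac{329549}{13}} = \frac{i \sqrt{4284137}}{13}$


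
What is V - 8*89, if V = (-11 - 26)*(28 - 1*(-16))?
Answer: -2340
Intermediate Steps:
V = -1628 (V = -37*(28 + 16) = -37*44 = -1628)
V - 8*89 = -1628 - 8*89 = -1628 - 1*712 = -1628 - 712 = -2340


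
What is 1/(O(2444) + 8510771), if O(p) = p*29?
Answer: 1/8581647 ≈ 1.1653e-7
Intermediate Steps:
O(p) = 29*p
1/(O(2444) + 8510771) = 1/(29*2444 + 8510771) = 1/(70876 + 8510771) = 1/8581647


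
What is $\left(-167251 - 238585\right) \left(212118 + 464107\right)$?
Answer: $-274436449100$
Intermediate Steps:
$\left(-167251 - 238585\right) \left(212118 + 464107\right) = \left(-405836\right) 676225 = -274436449100$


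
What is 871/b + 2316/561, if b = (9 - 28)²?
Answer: 441569/67507 ≈ 6.5411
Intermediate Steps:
b = 361 (b = (-19)² = 361)
871/b + 2316/561 = 871/361 + 2316/561 = 871*(1/361) + 2316*(1/561) = 871/361 + 772/187 = 441569/67507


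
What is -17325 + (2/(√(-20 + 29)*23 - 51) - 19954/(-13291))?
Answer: -2072206298/119619 ≈ -17323.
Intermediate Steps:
-17325 + (2/(√(-20 + 29)*23 - 51) - 19954/(-13291)) = -17325 + (2/(√9*23 - 51) - 19954*(-1/13291)) = -17325 + (2/(3*23 - 51) + 19954/13291) = -17325 + (2/(69 - 51) + 19954/13291) = -17325 + (2/18 + 19954/13291) = -17325 + (2*(1/18) + 19954/13291) = -17325 + (⅑ + 19954/13291) = -17325 + 192877/119619 = -2072206298/119619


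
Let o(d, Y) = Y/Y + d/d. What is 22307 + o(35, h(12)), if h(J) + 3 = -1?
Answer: 22309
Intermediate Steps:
h(J) = -4 (h(J) = -3 - 1 = -4)
o(d, Y) = 2 (o(d, Y) = 1 + 1 = 2)
22307 + o(35, h(12)) = 22307 + 2 = 22309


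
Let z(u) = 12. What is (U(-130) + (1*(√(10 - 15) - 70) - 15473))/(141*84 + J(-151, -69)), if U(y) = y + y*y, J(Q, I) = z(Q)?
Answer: 409/3952 + I*√5/11856 ≈ 0.10349 + 0.0001886*I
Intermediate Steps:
J(Q, I) = 12
U(y) = y + y²
(U(-130) + (1*(√(10 - 15) - 70) - 15473))/(141*84 + J(-151, -69)) = (-130*(1 - 130) + (1*(√(10 - 15) - 70) - 15473))/(141*84 + 12) = (-130*(-129) + (1*(√(-5) - 70) - 15473))/(11844 + 12) = (16770 + (1*(I*√5 - 70) - 15473))/11856 = (16770 + (1*(-70 + I*√5) - 15473))*(1/11856) = (16770 + ((-70 + I*√5) - 15473))*(1/11856) = (16770 + (-15543 + I*√5))*(1/11856) = (1227 + I*√5)*(1/11856) = 409/3952 + I*√5/11856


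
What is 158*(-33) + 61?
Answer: -5153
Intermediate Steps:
158*(-33) + 61 = -5214 + 61 = -5153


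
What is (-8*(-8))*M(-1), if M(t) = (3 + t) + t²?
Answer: 192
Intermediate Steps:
M(t) = 3 + t + t²
(-8*(-8))*M(-1) = (-8*(-8))*(3 - 1 + (-1)²) = 64*(3 - 1 + 1) = 64*3 = 192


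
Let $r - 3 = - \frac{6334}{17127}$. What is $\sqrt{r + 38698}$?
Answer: $\frac{\sqrt{1261357293779}}{5709} \approx 196.72$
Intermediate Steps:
$r = \frac{45047}{17127}$ ($r = 3 - \frac{6334}{17127} = \frac{45047}{17127} \approx 2.6302$)
$\sqrt{r + 38698} = \sqrt{\frac{45047}{17127} + 38698} = \sqrt{\frac{662825693}{17127}} = \frac{\sqrt{1261357293779}}{5709}$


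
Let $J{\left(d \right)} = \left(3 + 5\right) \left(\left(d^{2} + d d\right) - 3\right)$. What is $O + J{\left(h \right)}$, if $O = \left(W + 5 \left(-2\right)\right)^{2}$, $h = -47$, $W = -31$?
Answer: $37001$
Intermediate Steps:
$O = 1681$ ($O = \left(-31 + 5 \left(-2\right)\right)^{2} = \left(-31 - 10\right)^{2} = \left(-41\right)^{2} = 1681$)
$J{\left(d \right)} = -24 + 16 d^{2}$ ($J{\left(d \right)} = 8 \left(\left(d^{2} + d^{2}\right) - 3\right) = 8 \left(2 d^{2} - 3\right) = 8 \left(-3 + 2 d^{2}\right) = -24 + 16 d^{2}$)
$O + J{\left(h \right)} = 1681 - \left(24 - 16 \left(-47\right)^{2}\right) = 1681 + \left(-24 + 16 \cdot 2209\right) = 1681 + \left(-24 + 35344\right) = 1681 + 35320 = 37001$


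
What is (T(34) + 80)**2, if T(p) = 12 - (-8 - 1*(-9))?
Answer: 8281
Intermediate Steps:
T(p) = 11 (T(p) = 12 - (-8 + 9) = 12 - 1*1 = 12 - 1 = 11)
(T(34) + 80)**2 = (11 + 80)**2 = 91**2 = 8281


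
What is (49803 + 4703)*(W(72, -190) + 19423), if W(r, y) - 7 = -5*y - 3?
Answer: 1110668762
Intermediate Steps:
W(r, y) = 4 - 5*y (W(r, y) = 7 + (-5*y - 3) = 7 + (-3 - 5*y) = 4 - 5*y)
(49803 + 4703)*(W(72, -190) + 19423) = (49803 + 4703)*((4 - 5*(-190)) + 19423) = 54506*((4 + 950) + 19423) = 54506*(954 + 19423) = 54506*20377 = 1110668762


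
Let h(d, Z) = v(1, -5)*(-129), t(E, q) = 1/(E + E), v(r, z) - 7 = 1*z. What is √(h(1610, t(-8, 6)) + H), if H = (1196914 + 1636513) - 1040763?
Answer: √1792406 ≈ 1338.8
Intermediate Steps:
v(r, z) = 7 + z (v(r, z) = 7 + 1*z = 7 + z)
t(E, q) = 1/(2*E)
h(d, Z) = -258 (h(d, Z) = (7 - 5)*(-129) = 2*(-129) = -258)
H = 1792664 (H = 2833427 - 1040763 = 1792664)
√(h(1610, t(-8, 6)) + H) = √(-258 + 1792664) = √1792406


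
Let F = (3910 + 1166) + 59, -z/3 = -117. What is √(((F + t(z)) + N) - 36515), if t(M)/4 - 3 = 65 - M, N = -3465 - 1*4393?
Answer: I*√40370 ≈ 200.92*I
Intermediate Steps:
z = 351 (z = -3*(-117) = 351)
N = -7858 (N = -3465 - 4393 = -7858)
t(M) = 272 - 4*M (t(M) = 12 + 4*(65 - M) = 12 + (260 - 4*M) = 272 - 4*M)
F = 5135 (F = 5076 + 59 = 5135)
√(((F + t(z)) + N) - 36515) = √(((5135 + (272 - 4*351)) - 7858) - 36515) = √(((5135 + (272 - 1404)) - 7858) - 36515) = √(((5135 - 1132) - 7858) - 36515) = √((4003 - 7858) - 36515) = √(-3855 - 36515) = √(-40370) = I*√40370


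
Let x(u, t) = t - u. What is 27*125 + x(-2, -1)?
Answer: 3376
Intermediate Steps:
27*125 + x(-2, -1) = 27*125 + (-1 - 1*(-2)) = 3375 + (-1 + 2) = 3375 + 1 = 3376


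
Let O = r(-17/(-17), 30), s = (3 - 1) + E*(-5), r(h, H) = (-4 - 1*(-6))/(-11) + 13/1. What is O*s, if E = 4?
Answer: -2538/11 ≈ -230.73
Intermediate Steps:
r(h, H) = 141/11 (r(h, H) = (-4 + 6)*(-1/11) + 13*1 = 2*(-1/11) + 13 = -2/11 + 13 = 141/11)
s = -18 (s = (3 - 1) + 4*(-5) = 2 - 20 = -18)
O = 141/11 ≈ 12.818
O*s = (141/11)*(-18) = -2538/11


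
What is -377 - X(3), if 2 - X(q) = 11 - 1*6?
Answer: -374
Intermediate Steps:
X(q) = -3 (X(q) = 2 - (11 - 1*6) = 2 - (11 - 6) = 2 - 1*5 = 2 - 5 = -3)
-377 - X(3) = -377 - 1*(-3) = -377 + 3 = -374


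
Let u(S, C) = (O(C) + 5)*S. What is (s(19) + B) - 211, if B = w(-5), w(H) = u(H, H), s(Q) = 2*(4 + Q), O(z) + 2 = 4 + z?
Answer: -175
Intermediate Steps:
O(z) = 2 + z (O(z) = -2 + (4 + z) = 2 + z)
s(Q) = 8 + 2*Q
u(S, C) = S*(7 + C) (u(S, C) = ((2 + C) + 5)*S = (7 + C)*S = S*(7 + C))
w(H) = H*(7 + H)
B = -10 (B = -5*(7 - 5) = -5*2 = -10)
(s(19) + B) - 211 = ((8 + 2*19) - 10) - 211 = ((8 + 38) - 10) - 211 = (46 - 10) - 211 = 36 - 211 = -175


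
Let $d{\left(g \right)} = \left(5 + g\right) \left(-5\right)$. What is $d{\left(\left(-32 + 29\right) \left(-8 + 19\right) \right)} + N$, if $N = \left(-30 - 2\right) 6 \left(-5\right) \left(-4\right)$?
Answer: $-3700$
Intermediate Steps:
$d{\left(g \right)} = -25 - 5 g$
$N = -3840$ ($N = - 32 \left(\left(-30\right) \left(-4\right)\right) = \left(-32\right) 120 = -3840$)
$d{\left(\left(-32 + 29\right) \left(-8 + 19\right) \right)} + N = \left(-25 - 5 \left(-32 + 29\right) \left(-8 + 19\right)\right) - 3840 = \left(-25 - 5 \left(\left(-3\right) 11\right)\right) - 3840 = \left(-25 - -165\right) - 3840 = \left(-25 + 165\right) - 3840 = 140 - 3840 = -3700$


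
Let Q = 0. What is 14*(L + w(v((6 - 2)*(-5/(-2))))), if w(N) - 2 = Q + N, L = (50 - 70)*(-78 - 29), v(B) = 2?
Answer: 30016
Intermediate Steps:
L = 2140 (L = -20*(-107) = 2140)
w(N) = 2 + N (w(N) = 2 + (0 + N) = 2 + N)
14*(L + w(v((6 - 2)*(-5/(-2))))) = 14*(2140 + (2 + 2)) = 14*(2140 + 4) = 14*2144 = 30016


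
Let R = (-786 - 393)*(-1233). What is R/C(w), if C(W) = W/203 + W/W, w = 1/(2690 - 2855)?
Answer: 48691915965/33494 ≈ 1.4538e+6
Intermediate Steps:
w = -1/165 (w = 1/(-165) = -1/165 ≈ -0.0060606)
C(W) = 1 + W/203 (C(W) = W*(1/203) + 1 = W/203 + 1 = 1 + W/203)
R = 1453707 (R = -1179*(-1233) = 1453707)
R/C(w) = 1453707/(1 + (1/203)*(-1/165)) = 1453707/(1 - 1/33495) = 1453707/(33494/33495) = 1453707*(33495/33494) = 48691915965/33494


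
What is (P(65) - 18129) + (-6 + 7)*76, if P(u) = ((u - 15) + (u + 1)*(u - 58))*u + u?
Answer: 15292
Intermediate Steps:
P(u) = u + u*(-15 + u + (1 + u)*(-58 + u)) (P(u) = ((-15 + u) + (1 + u)*(-58 + u))*u + u = (-15 + u + (1 + u)*(-58 + u))*u + u = u*(-15 + u + (1 + u)*(-58 + u)) + u = u + u*(-15 + u + (1 + u)*(-58 + u)))
(P(65) - 18129) + (-6 + 7)*76 = (65*(-72 + 65² - 56*65) - 18129) + (-6 + 7)*76 = (65*(-72 + 4225 - 3640) - 18129) + 1*76 = (65*513 - 18129) + 76 = (33345 - 18129) + 76 = 15216 + 76 = 15292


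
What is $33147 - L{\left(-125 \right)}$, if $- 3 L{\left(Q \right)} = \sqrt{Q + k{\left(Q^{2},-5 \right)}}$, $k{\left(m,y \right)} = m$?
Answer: $33147 + \frac{10 \sqrt{155}}{3} \approx 33189.0$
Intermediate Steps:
$L{\left(Q \right)} = - \frac{\sqrt{Q + Q^{2}}}{3}$
$33147 - L{\left(-125 \right)} = 33147 - - \frac{\sqrt{- 125 \left(1 - 125\right)}}{3} = 33147 - - \frac{\sqrt{\left(-125\right) \left(-124\right)}}{3} = 33147 - - \frac{\sqrt{15500}}{3} = 33147 - - \frac{10 \sqrt{155}}{3} = 33147 + \frac{10 \sqrt{155}}{3}$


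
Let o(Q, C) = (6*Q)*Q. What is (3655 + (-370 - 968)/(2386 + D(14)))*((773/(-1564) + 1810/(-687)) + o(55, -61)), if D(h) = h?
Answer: 9500689176651031/143262400 ≈ 6.6317e+7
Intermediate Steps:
o(Q, C) = 6*Q²
(3655 + (-370 - 968)/(2386 + D(14)))*((773/(-1564) + 1810/(-687)) + o(55, -61)) = (3655 + (-370 - 968)/(2386 + 14))*((773/(-1564) + 1810/(-687)) + 6*55²) = (3655 - 1338/2400)*((773*(-1/1564) + 1810*(-1/687)) + 6*3025) = (3655 - 1338*1/2400)*((-773/1564 - 1810/687) + 18150) = (3655 - 223/400)*(-3361891/1074468 + 18150) = (1461777/400)*(19498232309/1074468) = 9500689176651031/143262400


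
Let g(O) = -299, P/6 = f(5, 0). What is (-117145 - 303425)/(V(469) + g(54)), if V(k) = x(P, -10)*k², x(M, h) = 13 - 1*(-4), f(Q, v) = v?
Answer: -70095/623173 ≈ -0.11248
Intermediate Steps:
P = 0 (P = 6*0 = 0)
x(M, h) = 17 (x(M, h) = 13 + 4 = 17)
V(k) = 17*k²
(-117145 - 303425)/(V(469) + g(54)) = (-117145 - 303425)/(17*469² - 299) = -420570/(17*219961 - 299) = -420570/(3739337 - 299) = -420570/3739038 = -420570*1/3739038 = -70095/623173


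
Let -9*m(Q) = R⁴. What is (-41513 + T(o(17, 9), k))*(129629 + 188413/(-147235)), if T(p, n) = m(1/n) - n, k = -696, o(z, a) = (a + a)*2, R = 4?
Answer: -637826258237438/120465 ≈ -5.2947e+9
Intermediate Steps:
m(Q) = -256/9 (m(Q) = -⅑*4⁴ = -⅑*256 = -256/9)
o(z, a) = 4*a (o(z, a) = (2*a)*2 = 4*a)
T(p, n) = -256/9 - n
(-41513 + T(o(17, 9), k))*(129629 + 188413/(-147235)) = (-41513 + (-256/9 - 1*(-696)))*(129629 + 188413/(-147235)) = (-41513 + (-256/9 + 696))*(129629 + 188413*(-1/147235)) = (-41513 + 6008/9)*(129629 - 188413/147235) = -367609/9*19085737402/147235 = -637826258237438/120465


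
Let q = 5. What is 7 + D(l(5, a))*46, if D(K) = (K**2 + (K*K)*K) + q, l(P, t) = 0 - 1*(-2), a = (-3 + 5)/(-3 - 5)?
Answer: 789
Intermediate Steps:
a = -1/4 (a = 2/(-8) = 2*(-1/8) = -1/4 ≈ -0.25000)
l(P, t) = 2 (l(P, t) = 0 + 2 = 2)
D(K) = 5 + K**2 + K**3 (D(K) = (K**2 + (K*K)*K) + 5 = (K**2 + K**2*K) + 5 = (K**2 + K**3) + 5 = 5 + K**2 + K**3)
7 + D(l(5, a))*46 = 7 + (5 + 2**2 + 2**3)*46 = 7 + (5 + 4 + 8)*46 = 7 + 17*46 = 7 + 782 = 789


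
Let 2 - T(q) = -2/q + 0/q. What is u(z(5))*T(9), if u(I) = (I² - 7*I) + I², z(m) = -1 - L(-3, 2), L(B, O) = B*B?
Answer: 600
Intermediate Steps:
L(B, O) = B²
T(q) = 2 + 2/q (T(q) = 2 - (-2/q + 0/q) = 2 - (-2/q + 0) = 2 - (-2)/q = 2 + 2/q)
z(m) = -10 (z(m) = -1 - 1*(-3)² = -1 - 1*9 = -1 - 9 = -10)
u(I) = -7*I + 2*I²
u(z(5))*T(9) = (-10*(-7 + 2*(-10)))*(2 + 2/9) = (-10*(-7 - 20))*(2 + 2*(⅑)) = (-10*(-27))*(2 + 2/9) = 270*(20/9) = 600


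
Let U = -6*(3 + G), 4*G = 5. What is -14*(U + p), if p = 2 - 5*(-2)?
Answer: 189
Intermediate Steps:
G = 5/4 (G = (1/4)*5 = 5/4 ≈ 1.2500)
p = 12 (p = 2 + 10 = 12)
U = -51/2 (U = -6*(3 + 5/4) = -6*17/4 = -51/2 ≈ -25.500)
-14*(U + p) = -14*(-51/2 + 12) = -14*(-27/2) = 189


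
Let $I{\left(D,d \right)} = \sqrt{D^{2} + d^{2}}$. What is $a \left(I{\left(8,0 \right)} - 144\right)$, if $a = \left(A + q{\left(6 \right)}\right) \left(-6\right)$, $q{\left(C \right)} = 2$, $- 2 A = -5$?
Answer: $3672$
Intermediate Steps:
$A = \frac{5}{2}$ ($A = \left(- \frac{1}{2}\right) \left(-5\right) = \frac{5}{2} \approx 2.5$)
$a = -27$ ($a = \left(\frac{5}{2} + 2\right) \left(-6\right) = \frac{9}{2} \left(-6\right) = -27$)
$a \left(I{\left(8,0 \right)} - 144\right) = - 27 \left(\sqrt{8^{2} + 0^{2}} - 144\right) = - 27 \left(\sqrt{64 + 0} - 144\right) = - 27 \left(\sqrt{64} - 144\right) = - 27 \left(8 - 144\right) = \left(-27\right) \left(-136\right) = 3672$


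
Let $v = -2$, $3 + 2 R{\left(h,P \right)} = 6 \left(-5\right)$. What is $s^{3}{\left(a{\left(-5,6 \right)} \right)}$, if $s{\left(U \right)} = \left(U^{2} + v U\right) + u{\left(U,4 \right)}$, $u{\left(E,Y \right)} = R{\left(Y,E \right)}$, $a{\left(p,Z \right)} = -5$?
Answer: $\frac{50653}{8} \approx 6331.6$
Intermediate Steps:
$R{\left(h,P \right)} = - \frac{33}{2}$ ($R{\left(h,P \right)} = - \frac{3}{2} + \frac{6 \left(-5\right)}{2} = - \frac{3}{2} + \frac{1}{2} \left(-30\right) = - \frac{3}{2} - 15 = - \frac{33}{2}$)
$u{\left(E,Y \right)} = - \frac{33}{2}$
$s{\left(U \right)} = - \frac{33}{2} + U^{2} - 2 U$ ($s{\left(U \right)} = \left(U^{2} - 2 U\right) - \frac{33}{2} = - \frac{33}{2} + U^{2} - 2 U$)
$s^{3}{\left(a{\left(-5,6 \right)} \right)} = \left(- \frac{33}{2} + \left(-5\right)^{2} - -10\right)^{3} = \left(- \frac{33}{2} + 25 + 10\right)^{3} = \left(\frac{37}{2}\right)^{3} = \frac{50653}{8}$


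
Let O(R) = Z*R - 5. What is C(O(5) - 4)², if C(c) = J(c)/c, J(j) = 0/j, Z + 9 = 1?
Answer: 0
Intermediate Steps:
Z = -8 (Z = -9 + 1 = -8)
J(j) = 0
O(R) = -5 - 8*R (O(R) = -8*R - 5 = -5 - 8*R)
C(c) = 0 (C(c) = 0/c = 0)
C(O(5) - 4)² = 0² = 0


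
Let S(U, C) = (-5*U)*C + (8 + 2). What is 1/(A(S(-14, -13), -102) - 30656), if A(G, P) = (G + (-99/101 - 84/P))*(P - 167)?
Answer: 1717/363121709 ≈ 4.7284e-6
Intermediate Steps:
S(U, C) = 10 - 5*C*U (S(U, C) = -5*C*U + 10 = 10 - 5*C*U)
A(G, P) = (-167 + P)*(-99/101 + G - 84/P) (A(G, P) = (G + (-99*1/101 - 84/P))*(-167 + P) = (G + (-99/101 - 84/P))*(-167 + P) = (-99/101 + G - 84/P)*(-167 + P) = (-167 + P)*(-99/101 + G - 84/P))
1/(A(S(-14, -13), -102) - 30656) = 1/((8049/101 - 167*(10 - 5*(-13)*(-14)) + 14028/(-102) - 99/101*(-102) + (10 - 5*(-13)*(-14))*(-102)) - 30656) = 1/((8049/101 - 167*(10 - 910) + 14028*(-1/102) + 10098/101 + (10 - 910)*(-102)) - 30656) = 1/((8049/101 - 167*(-900) - 2338/17 + 10098/101 - 900*(-102)) - 30656) = 1/((8049/101 + 150300 - 2338/17 + 10098/101 + 91800) - 30656) = 1/(415758061/1717 - 30656) = 1/(363121709/1717) = 1717/363121709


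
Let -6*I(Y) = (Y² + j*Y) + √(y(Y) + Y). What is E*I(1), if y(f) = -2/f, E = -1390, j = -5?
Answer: -2780/3 + 695*I/3 ≈ -926.67 + 231.67*I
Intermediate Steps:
I(Y) = -Y²/6 - √(Y - 2/Y)/6 + 5*Y/6 (I(Y) = -((Y² - 5*Y) + √(-2/Y + Y))/6 = -((Y² - 5*Y) + √(Y - 2/Y))/6 = -(Y² + √(Y - 2/Y) - 5*Y)/6 = -Y²/6 - √(Y - 2/Y)/6 + 5*Y/6)
E*I(1) = -1390*(-⅙*1² - √(-2 + 1²)/6 + (⅚)*1) = -1390*(-⅙*1 - √(-2 + 1)/6 + ⅚) = -1390*(-⅙ - I/6 + ⅚) = -1390*(⅔ - I/6) = -2780/3 + 695*I/3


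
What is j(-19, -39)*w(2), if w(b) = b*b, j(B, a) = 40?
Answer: 160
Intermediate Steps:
w(b) = b²
j(-19, -39)*w(2) = 40*2² = 40*4 = 160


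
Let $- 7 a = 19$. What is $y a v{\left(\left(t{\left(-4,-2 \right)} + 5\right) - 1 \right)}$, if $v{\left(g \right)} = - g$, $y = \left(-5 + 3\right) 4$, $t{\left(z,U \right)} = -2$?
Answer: $- \frac{304}{7} \approx -43.429$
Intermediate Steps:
$y = -8$ ($y = \left(-2\right) 4 = -8$)
$a = - \frac{19}{7}$ ($a = \left(- \frac{1}{7}\right) 19 = - \frac{19}{7} \approx -2.7143$)
$y a v{\left(\left(t{\left(-4,-2 \right)} + 5\right) - 1 \right)} = \left(-8\right) \left(- \frac{19}{7}\right) \left(- (\left(-2 + 5\right) - 1)\right) = \frac{152 \left(- (3 - 1)\right)}{7} = \frac{152 \left(\left(-1\right) 2\right)}{7} = \frac{152}{7} \left(-2\right) = - \frac{304}{7}$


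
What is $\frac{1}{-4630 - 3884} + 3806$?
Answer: $\frac{32404283}{8514} \approx 3806.0$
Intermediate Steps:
$\frac{1}{-4630 - 3884} + 3806 = \frac{1}{-8514} + 3806 = - \frac{1}{8514} + 3806 = \frac{32404283}{8514}$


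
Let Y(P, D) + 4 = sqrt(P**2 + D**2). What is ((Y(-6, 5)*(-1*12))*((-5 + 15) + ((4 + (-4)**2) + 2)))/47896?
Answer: 192/5987 - 48*sqrt(61)/5987 ≈ -0.030548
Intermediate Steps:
Y(P, D) = -4 + sqrt(D**2 + P**2) (Y(P, D) = -4 + sqrt(P**2 + D**2) = -4 + sqrt(D**2 + P**2))
((Y(-6, 5)*(-1*12))*((-5 + 15) + ((4 + (-4)**2) + 2)))/47896 = (((-4 + sqrt(5**2 + (-6)**2))*(-1*12))*((-5 + 15) + ((4 + (-4)**2) + 2)))/47896 = (((-4 + sqrt(25 + 36))*(-12))*(10 + ((4 + 16) + 2)))*(1/47896) = (((-4 + sqrt(61))*(-12))*(10 + (20 + 2)))*(1/47896) = ((48 - 12*sqrt(61))*(10 + 22))*(1/47896) = ((48 - 12*sqrt(61))*32)*(1/47896) = (1536 - 384*sqrt(61))*(1/47896) = 192/5987 - 48*sqrt(61)/5987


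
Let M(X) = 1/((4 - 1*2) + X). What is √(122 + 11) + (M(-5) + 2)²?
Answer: 25/9 + √133 ≈ 14.310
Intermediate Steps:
M(X) = 1/(2 + X) (M(X) = 1/((4 - 2) + X) = 1/(2 + X))
√(122 + 11) + (M(-5) + 2)² = √(122 + 11) + (1/(2 - 5) + 2)² = √133 + (1/(-3) + 2)² = √133 + (-⅓ + 2)² = √133 + (5/3)² = √133 + 25/9 = 25/9 + √133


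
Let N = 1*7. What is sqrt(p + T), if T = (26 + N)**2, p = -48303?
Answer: 3*I*sqrt(5246) ≈ 217.29*I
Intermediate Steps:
N = 7
T = 1089 (T = (26 + 7)**2 = 33**2 = 1089)
sqrt(p + T) = sqrt(-48303 + 1089) = sqrt(-47214) = 3*I*sqrt(5246)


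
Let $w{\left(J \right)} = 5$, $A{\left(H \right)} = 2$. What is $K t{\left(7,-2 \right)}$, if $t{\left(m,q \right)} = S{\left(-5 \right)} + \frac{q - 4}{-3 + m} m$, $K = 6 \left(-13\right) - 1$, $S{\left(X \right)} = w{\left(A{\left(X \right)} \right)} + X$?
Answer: $\frac{1659}{2} \approx 829.5$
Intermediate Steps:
$S{\left(X \right)} = 5 + X$
$K = -79$ ($K = -78 - 1 = -79$)
$t{\left(m,q \right)} = \frac{m \left(-4 + q\right)}{-3 + m}$ ($t{\left(m,q \right)} = \left(5 - 5\right) + \frac{q - 4}{-3 + m} m = 0 + \frac{-4 + q}{-3 + m} m = 0 + \frac{m \left(-4 + q\right)}{-3 + m} = \frac{m \left(-4 + q\right)}{-3 + m}$)
$K t{\left(7,-2 \right)} = - 79 \frac{7 \left(-4 - 2\right)}{-3 + 7} = - 79 \cdot 7 \cdot \frac{1}{4} \left(-6\right) = \left(-79\right) \left(- \frac{21}{2}\right) = \frac{1659}{2}$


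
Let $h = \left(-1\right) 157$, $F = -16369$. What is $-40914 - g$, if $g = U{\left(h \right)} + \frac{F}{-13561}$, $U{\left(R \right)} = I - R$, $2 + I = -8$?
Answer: $- \frac{556844590}{13561} \approx -41062.0$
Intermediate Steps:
$I = -10$ ($I = -2 - 8 = -10$)
$h = -157$
$U{\left(R \right)} = -10 - R$
$g = \frac{2009836}{13561}$ ($g = \left(-10 - -157\right) - \frac{16369}{-13561} = \left(-10 + 157\right) - - \frac{16369}{13561} = 147 + \frac{16369}{13561} = \frac{2009836}{13561} \approx 148.21$)
$-40914 - g = -40914 - \frac{2009836}{13561} = - \frac{556844590}{13561}$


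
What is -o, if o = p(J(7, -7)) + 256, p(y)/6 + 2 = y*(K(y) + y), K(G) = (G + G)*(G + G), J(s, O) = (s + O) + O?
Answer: 7694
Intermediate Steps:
J(s, O) = s + 2*O (J(s, O) = (O + s) + O = s + 2*O)
K(G) = 4*G² (K(G) = (2*G)*(2*G) = 4*G²)
p(y) = -12 + 6*y*(y + 4*y²) (p(y) = -12 + 6*(y*(4*y² + y)) = -12 + 6*(y*(y + 4*y²)) = -12 + 6*y*(y + 4*y²))
o = -7694 (o = (-12 + 6*(7 + 2*(-7))² + 24*(7 + 2*(-7))³) + 256 = (-12 + 6*(7 - 14)² + 24*(7 - 14)³) + 256 = (-12 + 6*(-7)² + 24*(-7)³) + 256 = (-12 + 6*49 + 24*(-343)) + 256 = (-12 + 294 - 8232) + 256 = -7950 + 256 = -7694)
-o = -1*(-7694) = 7694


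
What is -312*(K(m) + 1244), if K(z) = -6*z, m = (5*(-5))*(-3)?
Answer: -247728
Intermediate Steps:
m = 75 (m = -25*(-3) = 75)
-312*(K(m) + 1244) = -312*(-6*75 + 1244) = -312*(-450 + 1244) = -312*794 = -247728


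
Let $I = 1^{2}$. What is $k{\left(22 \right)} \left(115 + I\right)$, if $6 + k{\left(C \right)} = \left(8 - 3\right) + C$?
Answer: $2436$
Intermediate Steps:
$k{\left(C \right)} = -1 + C$ ($k{\left(C \right)} = -6 + \left(\left(8 - 3\right) + C\right) = -6 + \left(5 + C\right) = -1 + C$)
$I = 1$
$k{\left(22 \right)} \left(115 + I\right) = \left(-1 + 22\right) \left(115 + 1\right) = 21 \cdot 116 = 2436$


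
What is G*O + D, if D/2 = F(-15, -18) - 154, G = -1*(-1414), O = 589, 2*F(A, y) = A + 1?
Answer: 832524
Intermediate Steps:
F(A, y) = 1/2 + A/2 (F(A, y) = (A + 1)/2 = (1 + A)/2 = 1/2 + A/2)
G = 1414
D = -322 (D = 2*((1/2 + (1/2)*(-15)) - 154) = 2*((1/2 - 15/2) - 154) = 2*(-7 - 154) = 2*(-161) = -322)
G*O + D = 1414*589 - 322 = 832846 - 322 = 832524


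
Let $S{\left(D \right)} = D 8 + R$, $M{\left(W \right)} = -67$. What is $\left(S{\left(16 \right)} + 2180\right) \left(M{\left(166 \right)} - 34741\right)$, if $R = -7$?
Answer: $-80093208$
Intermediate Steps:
$S{\left(D \right)} = -7 + 8 D$ ($S{\left(D \right)} = D 8 - 7 = 8 D - 7 = -7 + 8 D$)
$\left(S{\left(16 \right)} + 2180\right) \left(M{\left(166 \right)} - 34741\right) = \left(\left(-7 + 8 \cdot 16\right) + 2180\right) \left(-67 - 34741\right) = \left(\left(-7 + 128\right) + 2180\right) \left(-34808\right) = \left(121 + 2180\right) \left(-34808\right) = 2301 \left(-34808\right) = -80093208$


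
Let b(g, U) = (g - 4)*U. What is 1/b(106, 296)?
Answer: 1/30192 ≈ 3.3121e-5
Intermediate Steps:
b(g, U) = U*(-4 + g) (b(g, U) = (-4 + g)*U = U*(-4 + g))
1/b(106, 296) = 1/(296*(-4 + 106)) = 1/(296*102) = 1/30192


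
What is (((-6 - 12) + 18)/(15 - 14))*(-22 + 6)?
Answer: 0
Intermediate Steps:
(((-6 - 12) + 18)/(15 - 14))*(-22 + 6) = ((-18 + 18)/1)*(-16) = (0*1)*(-16) = 0*(-16) = 0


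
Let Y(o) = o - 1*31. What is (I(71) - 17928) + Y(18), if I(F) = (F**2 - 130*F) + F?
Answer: -22059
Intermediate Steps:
Y(o) = -31 + o (Y(o) = o - 31 = -31 + o)
I(F) = F**2 - 129*F
(I(71) - 17928) + Y(18) = (71*(-129 + 71) - 17928) + (-31 + 18) = (71*(-58) - 17928) - 13 = (-4118 - 17928) - 13 = -22046 - 13 = -22059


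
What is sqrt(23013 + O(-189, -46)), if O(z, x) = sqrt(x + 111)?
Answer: sqrt(23013 + sqrt(65)) ≈ 151.73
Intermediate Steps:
O(z, x) = sqrt(111 + x)
sqrt(23013 + O(-189, -46)) = sqrt(23013 + sqrt(111 - 46)) = sqrt(23013 + sqrt(65))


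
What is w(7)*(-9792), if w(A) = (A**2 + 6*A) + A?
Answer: -959616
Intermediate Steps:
w(A) = A**2 + 7*A
w(7)*(-9792) = (7*(7 + 7))*(-9792) = (7*14)*(-9792) = 98*(-9792) = -959616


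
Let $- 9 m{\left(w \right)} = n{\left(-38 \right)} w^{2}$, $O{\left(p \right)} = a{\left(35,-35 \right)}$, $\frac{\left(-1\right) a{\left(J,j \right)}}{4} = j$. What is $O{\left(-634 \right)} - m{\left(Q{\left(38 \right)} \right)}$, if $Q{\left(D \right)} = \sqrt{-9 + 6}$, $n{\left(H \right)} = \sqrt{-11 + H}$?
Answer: $140 - \frac{7 i}{3} \approx 140.0 - 2.3333 i$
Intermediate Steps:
$a{\left(J,j \right)} = - 4 j$
$Q{\left(D \right)} = i \sqrt{3}$ ($Q{\left(D \right)} = \sqrt{-3} = i \sqrt{3}$)
$O{\left(p \right)} = 140$ ($O{\left(p \right)} = \left(-4\right) \left(-35\right) = 140$)
$m{\left(w \right)} = - \frac{7 i w^{2}}{9}$ ($m{\left(w \right)} = - \frac{\sqrt{-11 - 38} w^{2}}{9} = - \frac{\sqrt{-49} w^{2}}{9} = - \frac{7 i w^{2}}{9}$)
$O{\left(-634 \right)} - m{\left(Q{\left(38 \right)} \right)} = 140 - - \frac{7 i \left(i \sqrt{3}\right)^{2}}{9} = 140 - \left(- \frac{7}{9}\right) i \left(-3\right) = 140 - \frac{7 i}{3}$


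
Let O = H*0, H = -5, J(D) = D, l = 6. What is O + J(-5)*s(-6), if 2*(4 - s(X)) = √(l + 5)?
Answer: -20 + 5*√11/2 ≈ -11.708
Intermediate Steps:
s(X) = 4 - √11/2 (s(X) = 4 - √(6 + 5)/2 = 4 - √11/2)
O = 0 (O = -5*0 = 0)
O + J(-5)*s(-6) = 0 - 5*(4 - √11/2) = 0 + (-20 + 5*√11/2) = -20 + 5*√11/2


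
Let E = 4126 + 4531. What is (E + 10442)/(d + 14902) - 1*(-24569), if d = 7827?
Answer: 558447900/22729 ≈ 24570.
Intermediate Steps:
E = 8657
(E + 10442)/(d + 14902) - 1*(-24569) = (8657 + 10442)/(7827 + 14902) - 1*(-24569) = 19099/22729 + 24569 = 558447900/22729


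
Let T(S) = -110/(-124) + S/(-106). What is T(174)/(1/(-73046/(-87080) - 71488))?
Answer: 7716013921563/143072440 ≈ 53931.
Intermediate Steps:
T(S) = 55/62 - S/106 (T(S) = -110*(-1/124) + S*(-1/106) = 55/62 - S/106)
T(174)/(1/(-73046/(-87080) - 71488)) = (55/62 - 1/106*174)/(1/(-73046/(-87080) - 71488)) = (55/62 - 87/53)/(1/(-73046*(-1/87080) - 71488)) = -2479/(3286*(1/(36523/43540 - 71488))) = -2479/(3286*(1/(-3112550997/43540))) = -2479/(3286*(-43540/3112550997)) = -2479/3286*(-3112550997/43540) = 7716013921563/143072440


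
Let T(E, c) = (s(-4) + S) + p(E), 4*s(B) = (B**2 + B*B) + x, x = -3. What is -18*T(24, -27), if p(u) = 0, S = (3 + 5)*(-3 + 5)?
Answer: -837/2 ≈ -418.50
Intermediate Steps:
S = 16 (S = 8*2 = 16)
s(B) = -3/4 + B**2/2 (s(B) = ((B**2 + B*B) - 3)/4 = ((B**2 + B**2) - 3)/4 = (2*B**2 - 3)/4 = (-3 + 2*B**2)/4 = -3/4 + B**2/2)
T(E, c) = 93/4 (T(E, c) = ((-3/4 + (1/2)*(-4)**2) + 16) + 0 = ((-3/4 + (1/2)*16) + 16) + 0 = ((-3/4 + 8) + 16) + 0 = (29/4 + 16) + 0 = 93/4 + 0 = 93/4)
-18*T(24, -27) = -18*93/4 = -837/2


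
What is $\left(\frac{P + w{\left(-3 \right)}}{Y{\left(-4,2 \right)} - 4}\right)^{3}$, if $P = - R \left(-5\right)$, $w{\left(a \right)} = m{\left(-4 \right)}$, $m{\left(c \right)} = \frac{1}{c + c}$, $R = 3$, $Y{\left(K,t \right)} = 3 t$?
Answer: $\frac{1685159}{4096} \approx 411.42$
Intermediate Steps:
$m{\left(c \right)} = \frac{1}{2 c}$
$w{\left(a \right)} = - \frac{1}{8}$ ($w{\left(a \right)} = \frac{1}{2 \left(-4\right)} = \frac{1}{2} \left(- \frac{1}{4}\right) = - \frac{1}{8}$)
$P = 15$ ($P = \left(-1\right) 3 \left(-5\right) = \left(-3\right) \left(-5\right) = 15$)
$\left(\frac{P + w{\left(-3 \right)}}{Y{\left(-4,2 \right)} - 4}\right)^{3} = \left(\frac{15 - \frac{1}{8}}{3 \cdot 2 - 4}\right)^{3} = \left(\frac{119}{8 \left(6 - 4\right)}\right)^{3} = \left(\frac{119}{8 \cdot 2}\right)^{3} = \left(\frac{119}{8} \cdot \frac{1}{2}\right)^{3} = \left(\frac{119}{16}\right)^{3} = \frac{1685159}{4096}$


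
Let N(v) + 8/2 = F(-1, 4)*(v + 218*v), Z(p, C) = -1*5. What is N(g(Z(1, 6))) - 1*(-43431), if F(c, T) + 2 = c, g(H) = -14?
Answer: 52625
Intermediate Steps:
Z(p, C) = -5
F(c, T) = -2 + c
N(v) = -4 - 657*v (N(v) = -4 + (-2 - 1)*(v + 218*v) = -4 - 657*v)
N(g(Z(1, 6))) - 1*(-43431) = (-4 - 657*(-14)) - 1*(-43431) = (-4 + 9198) + 43431 = 9194 + 43431 = 52625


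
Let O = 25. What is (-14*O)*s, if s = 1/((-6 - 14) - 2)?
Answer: 175/11 ≈ 15.909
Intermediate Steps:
s = -1/22 (s = 1/(-20 - 2) = 1/(-22) = -1/22 ≈ -0.045455)
(-14*O)*s = -14*25*(-1/22) = -350*(-1/22) = 175/11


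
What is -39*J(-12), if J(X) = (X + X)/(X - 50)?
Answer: -468/31 ≈ -15.097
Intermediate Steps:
J(X) = 2*X/(-50 + X) (J(X) = (2*X)/(-50 + X) = 2*X/(-50 + X))
-39*J(-12) = -78*(-12)/(-50 - 12) = -78*(-12)/(-62) = -78*(-12)*(-1)/62 = -39*12/31 = -468/31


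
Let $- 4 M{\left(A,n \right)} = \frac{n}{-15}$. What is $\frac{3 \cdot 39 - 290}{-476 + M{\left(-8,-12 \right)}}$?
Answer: $\frac{865}{2381} \approx 0.36329$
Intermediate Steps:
$M{\left(A,n \right)} = \frac{n}{60}$ ($M{\left(A,n \right)} = - \frac{n \frac{1}{-15}}{4} = - \frac{n \left(- \frac{1}{15}\right)}{4} = - \frac{\left(- \frac{1}{15}\right) n}{4} = \frac{n}{60}$)
$\frac{3 \cdot 39 - 290}{-476 + M{\left(-8,-12 \right)}} = \frac{3 \cdot 39 - 290}{-476 + \frac{1}{60} \left(-12\right)} = \frac{117 - 290}{-476 - \frac{1}{5}} = - \frac{173}{- \frac{2381}{5}} = \left(-173\right) \left(- \frac{5}{2381}\right) = \frac{865}{2381}$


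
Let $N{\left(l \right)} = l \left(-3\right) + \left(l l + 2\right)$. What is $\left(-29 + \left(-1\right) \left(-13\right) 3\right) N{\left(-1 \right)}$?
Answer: $60$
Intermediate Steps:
$N{\left(l \right)} = 2 + l^{2} - 3 l$ ($N{\left(l \right)} = - 3 l + \left(l^{2} + 2\right) = - 3 l + \left(2 + l^{2}\right) = 2 + l^{2} - 3 l$)
$\left(-29 + \left(-1\right) \left(-13\right) 3\right) N{\left(-1 \right)} = \left(-29 + \left(-1\right) \left(-13\right) 3\right) \left(2 + \left(-1\right)^{2} - -3\right) = \left(-29 + 13 \cdot 3\right) \left(2 + 1 + 3\right) = \left(-29 + 39\right) 6 = 10 \cdot 6 = 60$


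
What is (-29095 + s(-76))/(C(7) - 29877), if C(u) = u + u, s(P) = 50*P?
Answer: 32895/29863 ≈ 1.1015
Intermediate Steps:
C(u) = 2*u
(-29095 + s(-76))/(C(7) - 29877) = (-29095 + 50*(-76))/(2*7 - 29877) = (-29095 - 3800)/(14 - 29877) = -32895/(-29863) = -32895*(-1/29863) = 32895/29863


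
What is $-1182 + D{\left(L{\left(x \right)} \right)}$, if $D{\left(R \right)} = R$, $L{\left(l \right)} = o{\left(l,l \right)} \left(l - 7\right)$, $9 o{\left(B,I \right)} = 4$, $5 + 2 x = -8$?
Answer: $-1188$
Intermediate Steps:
$x = - \frac{13}{2}$ ($x = - \frac{5}{2} + \frac{1}{2} \left(-8\right) = - \frac{5}{2} - 4 = - \frac{13}{2} \approx -6.5$)
$o{\left(B,I \right)} = \frac{4}{9}$ ($o{\left(B,I \right)} = \frac{1}{9} \cdot 4 = \frac{4}{9}$)
$L{\left(l \right)} = - \frac{28}{9} + \frac{4 l}{9}$ ($L{\left(l \right)} = \frac{4 \left(l - 7\right)}{9} = \frac{4 \left(-7 + l\right)}{9} = - \frac{28}{9} + \frac{4 l}{9}$)
$-1182 + D{\left(L{\left(x \right)} \right)} = -1182 + \left(- \frac{28}{9} + \frac{4}{9} \left(- \frac{13}{2}\right)\right) = -1182 - 6 = -1188$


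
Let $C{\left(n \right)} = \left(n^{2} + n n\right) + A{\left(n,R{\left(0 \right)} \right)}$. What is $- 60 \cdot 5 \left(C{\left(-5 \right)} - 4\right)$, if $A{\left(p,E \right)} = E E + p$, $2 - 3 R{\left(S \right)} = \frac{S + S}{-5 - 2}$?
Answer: $- \frac{37300}{3} \approx -12433.0$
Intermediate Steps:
$R{\left(S \right)} = \frac{2}{3} + \frac{2 S}{21}$ ($R{\left(S \right)} = \frac{2}{3} - \frac{\left(S + S\right) \frac{1}{-5 - 2}}{3} = \frac{2}{3} - \frac{2 S \frac{1}{-7}}{3} = \frac{2}{3} - \frac{2 S \left(- \frac{1}{7}\right)}{3} = \frac{2}{3} - \frac{\left(- \frac{2}{7}\right) S}{3} = \frac{2}{3} + \frac{2 S}{21}$)
$A{\left(p,E \right)} = p + E^{2}$ ($A{\left(p,E \right)} = E^{2} + p = p + E^{2}$)
$C{\left(n \right)} = \frac{4}{9} + n + 2 n^{2}$ ($C{\left(n \right)} = \left(n^{2} + n n\right) + \left(n + \left(\frac{2}{3} + \frac{2}{21} \cdot 0\right)^{2}\right) = \left(n^{2} + n^{2}\right) + \left(n + \left(\frac{2}{3} + 0\right)^{2}\right) = 2 n^{2} + \left(n + \left(\frac{2}{3}\right)^{2}\right) = 2 n^{2} + \left(n + \frac{4}{9}\right) = 2 n^{2} + \left(\frac{4}{9} + n\right) = \frac{4}{9} + n + 2 n^{2}$)
$- 60 \cdot 5 \left(C{\left(-5 \right)} - 4\right) = - 60 \cdot 5 \left(\left(\frac{4}{9} - 5 + 2 \left(-5\right)^{2}\right) - 4\right) = - 60 \cdot 5 \left(\left(\frac{4}{9} - 5 + 2 \cdot 25\right) - 4\right) = - 60 \cdot 5 \left(\left(\frac{4}{9} - 5 + 50\right) - 4\right) = - 60 \cdot 5 \left(\frac{409}{9} - 4\right) = - 60 \cdot 5 \cdot \frac{373}{9} = \left(-60\right) \frac{1865}{9} = - \frac{37300}{3}$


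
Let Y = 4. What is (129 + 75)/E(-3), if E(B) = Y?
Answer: 51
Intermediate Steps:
E(B) = 4
(129 + 75)/E(-3) = (129 + 75)/4 = (1/4)*204 = 51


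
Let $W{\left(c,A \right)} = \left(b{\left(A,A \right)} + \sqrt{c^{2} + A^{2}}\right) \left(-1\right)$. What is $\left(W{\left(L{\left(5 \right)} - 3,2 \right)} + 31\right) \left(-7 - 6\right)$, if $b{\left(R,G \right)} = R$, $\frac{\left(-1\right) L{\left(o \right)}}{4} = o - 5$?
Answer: $-377 + 13 \sqrt{13} \approx -330.13$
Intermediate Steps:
$L{\left(o \right)} = 20 - 4 o$ ($L{\left(o \right)} = - 4 \left(o - 5\right) = - 4 \left(-5 + o\right) = 20 - 4 o$)
$W{\left(c,A \right)} = - A - \sqrt{A^{2} + c^{2}}$ ($W{\left(c,A \right)} = \left(A + \sqrt{c^{2} + A^{2}}\right) \left(-1\right) = \left(A + \sqrt{A^{2} + c^{2}}\right) \left(-1\right) = - A - \sqrt{A^{2} + c^{2}}$)
$\left(W{\left(L{\left(5 \right)} - 3,2 \right)} + 31\right) \left(-7 - 6\right) = \left(\left(\left(-1\right) 2 - \sqrt{2^{2} + \left(\left(20 - 20\right) - 3\right)^{2}}\right) + 31\right) \left(-7 - 6\right) = \left(\left(-2 - \sqrt{4 + \left(\left(20 - 20\right) - 3\right)^{2}}\right) + 31\right) \left(-13\right) = \left(\left(-2 - \sqrt{4 + \left(0 - 3\right)^{2}}\right) + 31\right) \left(-13\right) = \left(\left(-2 - \sqrt{4 + \left(-3\right)^{2}}\right) + 31\right) \left(-13\right) = \left(\left(-2 - \sqrt{4 + 9}\right) + 31\right) \left(-13\right) = \left(\left(-2 - \sqrt{13}\right) + 31\right) \left(-13\right) = \left(29 - \sqrt{13}\right) \left(-13\right) = -377 + 13 \sqrt{13}$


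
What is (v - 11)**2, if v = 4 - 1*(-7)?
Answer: 0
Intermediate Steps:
v = 11 (v = 4 + 7 = 11)
(v - 11)**2 = (11 - 11)**2 = 0**2 = 0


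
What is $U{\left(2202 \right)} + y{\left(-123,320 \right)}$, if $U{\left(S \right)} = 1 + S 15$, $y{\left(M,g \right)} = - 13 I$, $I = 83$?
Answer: $31952$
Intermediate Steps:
$y{\left(M,g \right)} = -1079$ ($y{\left(M,g \right)} = \left(-13\right) 83 = -1079$)
$U{\left(S \right)} = 1 + 15 S$
$U{\left(2202 \right)} + y{\left(-123,320 \right)} = \left(1 + 15 \cdot 2202\right) - 1079 = \left(1 + 33030\right) - 1079 = 33031 - 1079 = 31952$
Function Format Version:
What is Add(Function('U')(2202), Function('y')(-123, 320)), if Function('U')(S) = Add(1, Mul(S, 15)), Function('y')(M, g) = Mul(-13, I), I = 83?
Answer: 31952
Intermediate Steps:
Function('y')(M, g) = -1079 (Function('y')(M, g) = Mul(-13, 83) = -1079)
Function('U')(S) = Add(1, Mul(15, S))
Add(Function('U')(2202), Function('y')(-123, 320)) = Add(Add(1, Mul(15, 2202)), -1079) = Add(Add(1, 33030), -1079) = Add(33031, -1079) = 31952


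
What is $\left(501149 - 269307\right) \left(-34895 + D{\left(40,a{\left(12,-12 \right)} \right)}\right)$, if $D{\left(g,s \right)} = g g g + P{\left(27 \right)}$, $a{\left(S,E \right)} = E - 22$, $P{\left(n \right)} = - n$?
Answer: $6741501676$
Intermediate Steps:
$a{\left(S,E \right)} = -22 + E$
$D{\left(g,s \right)} = -27 + g^{3}$ ($D{\left(g,s \right)} = g g g - 27 = g^{2} g - 27 = g^{3} - 27 = -27 + g^{3}$)
$\left(501149 - 269307\right) \left(-34895 + D{\left(40,a{\left(12,-12 \right)} \right)}\right) = \left(501149 - 269307\right) \left(-34895 - \left(27 - 40^{3}\right)\right) = 231842 \left(-34895 + \left(-27 + 64000\right)\right) = 231842 \left(-34895 + 63973\right) = 231842 \cdot 29078 = 6741501676$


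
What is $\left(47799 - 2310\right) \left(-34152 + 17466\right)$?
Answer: $-759029454$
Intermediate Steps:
$\left(47799 - 2310\right) \left(-34152 + 17466\right) = 45489 \left(-16686\right) = -759029454$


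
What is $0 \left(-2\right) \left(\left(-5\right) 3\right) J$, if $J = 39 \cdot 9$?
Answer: $0$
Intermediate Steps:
$J = 351$
$0 \left(-2\right) \left(\left(-5\right) 3\right) J = 0 \left(-2\right) \left(\left(-5\right) 3\right) 351 = 0 \left(-15\right) 351 = 0 \cdot 351 = 0$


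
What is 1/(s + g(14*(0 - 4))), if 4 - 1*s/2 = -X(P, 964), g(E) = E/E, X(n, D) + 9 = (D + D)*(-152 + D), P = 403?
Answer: 1/3131063 ≈ 3.1938e-7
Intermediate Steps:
X(n, D) = -9 + 2*D*(-152 + D) (X(n, D) = -9 + (D + D)*(-152 + D) = -9 + (2*D)*(-152 + D) = -9 + 2*D*(-152 + D))
g(E) = 1
s = 3131062 (s = 8 - (-2)*(-9 - 304*964 + 2*964²) = 8 - (-2)*(-9 - 293056 + 2*929296) = 8 - (-2)*(-9 - 293056 + 1858592) = 8 - (-2)*1565527 = 8 - 2*(-1565527) = 8 + 3131054 = 3131062)
1/(s + g(14*(0 - 4))) = 1/(3131062 + 1) = 1/3131063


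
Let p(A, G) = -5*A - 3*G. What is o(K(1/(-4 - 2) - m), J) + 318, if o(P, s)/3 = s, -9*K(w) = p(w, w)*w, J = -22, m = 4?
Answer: 252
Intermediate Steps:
K(w) = 8*w**2/9 (K(w) = -(-5*w - 3*w)*w/9 = -(-8*w)*w/9 = -(-8)*w**2/9 = 8*w**2/9)
o(P, s) = 3*s
o(K(1/(-4 - 2) - m), J) + 318 = 3*(-22) + 318 = -66 + 318 = 252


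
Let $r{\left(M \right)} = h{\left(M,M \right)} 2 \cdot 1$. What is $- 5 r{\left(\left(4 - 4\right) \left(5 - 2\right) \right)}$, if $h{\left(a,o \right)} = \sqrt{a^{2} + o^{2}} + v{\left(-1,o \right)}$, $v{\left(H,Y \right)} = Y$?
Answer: $0$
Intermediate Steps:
$h{\left(a,o \right)} = o + \sqrt{a^{2} + o^{2}}$ ($h{\left(a,o \right)} = \sqrt{a^{2} + o^{2}} + o = o + \sqrt{a^{2} + o^{2}}$)
$r{\left(M \right)} = 2 M + 2 \sqrt{2} \sqrt{M^{2}}$ ($r{\left(M \right)} = \left(M + \sqrt{M^{2} + M^{2}}\right) 2 \cdot 1 = \left(M + \sqrt{2 M^{2}}\right) 2 \cdot 1 = \left(M + \sqrt{2} \sqrt{M^{2}}\right) 2 \cdot 1 = \left(2 M + 2 \sqrt{2} \sqrt{M^{2}}\right) 1 = 2 M + 2 \sqrt{2} \sqrt{M^{2}}$)
$- 5 r{\left(\left(4 - 4\right) \left(5 - 2\right) \right)} = - 5 \left(2 \left(4 - 4\right) \left(5 - 2\right) + 2 \sqrt{2} \sqrt{\left(\left(4 - 4\right) \left(5 - 2\right)\right)^{2}}\right) = - 5 \left(2 \cdot 0 \cdot 3 + 2 \sqrt{2} \sqrt{\left(0 \cdot 3\right)^{2}}\right) = - 5 \left(2 \cdot 0 + 2 \sqrt{2} \sqrt{0^{2}}\right) = - 5 \left(0 + 2 \sqrt{2} \sqrt{0}\right) = - 5 \left(0 + 2 \sqrt{2} \cdot 0\right) = - 5 \left(0 + 0\right) = \left(-5\right) 0 = 0$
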